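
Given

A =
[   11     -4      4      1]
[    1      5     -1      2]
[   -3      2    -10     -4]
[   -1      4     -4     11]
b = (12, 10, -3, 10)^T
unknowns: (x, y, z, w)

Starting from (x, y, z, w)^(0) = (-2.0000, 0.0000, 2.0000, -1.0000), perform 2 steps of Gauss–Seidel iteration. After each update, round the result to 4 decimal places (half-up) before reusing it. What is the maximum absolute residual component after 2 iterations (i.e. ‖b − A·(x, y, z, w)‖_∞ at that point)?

1.2150

Iteration 1:
  x = (12 - (-4)·0.0000 - (4)·2.0000 - (1)·-1.0000) / (11) = 0.4545
  y = (10 - (1)·0.4545 - (-1)·2.0000 - (2)·-1.0000) / (5) = 2.7091
  z = (-3 - (-3)·0.4545 - (2)·2.7091 - (-4)·-1.0000) / (-10) = 1.1055
  w = (10 - (-1)·0.4545 - (4)·2.7091 - (-4)·1.1055) / (11) = 0.3673
Iteration 2:
  x = (12 - (-4)·2.7091 - (4)·1.1055 - (1)·0.3673) / (11) = 1.6406
  y = (10 - (1)·1.6406 - (-1)·1.1055 - (2)·0.3673) / (5) = 1.7461
  z = (-3 - (-3)·1.6406 - (2)·1.7461 - (-4)·0.3673) / (-10) = 0.0101
  w = (10 - (-1)·1.6406 - (4)·1.7461 - (-4)·0.0101) / (11) = 0.4270
Residual b − A·x = (0.4704, -1.2150, 0.2386, -0.0004); ∞-norm = 1.2150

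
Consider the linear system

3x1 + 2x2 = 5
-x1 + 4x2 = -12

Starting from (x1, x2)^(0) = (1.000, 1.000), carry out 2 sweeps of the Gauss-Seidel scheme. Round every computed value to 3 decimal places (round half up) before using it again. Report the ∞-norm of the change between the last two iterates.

2.500

Iteration 1:
  x1 = (5 - (2)·1.000) / (3) = 1.000
  x2 = (-12 - (-1)·1.000) / (4) = -2.750
Iteration 2:
  x1 = (5 - (2)·-2.750) / (3) = 3.500
  x2 = (-12 - (-1)·3.500) / (4) = -2.125
Change: (2.500, 0.625) → max |·| = 2.500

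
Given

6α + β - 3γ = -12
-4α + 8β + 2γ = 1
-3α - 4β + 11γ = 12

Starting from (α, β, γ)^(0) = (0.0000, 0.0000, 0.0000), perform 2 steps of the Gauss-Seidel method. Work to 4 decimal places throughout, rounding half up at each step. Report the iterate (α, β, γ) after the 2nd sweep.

(-1.7405, -0.8021, 0.3246)

Iteration 1:
  α = (-12 - (1)·0.0000 - (-3)·0.0000) / (6) = -2.0000
  β = (1 - (-4)·-2.0000 - (2)·0.0000) / (8) = -0.8750
  γ = (12 - (-3)·-2.0000 - (-4)·-0.8750) / (11) = 0.2273
Iteration 2:
  α = (-12 - (1)·-0.8750 - (-3)·0.2273) / (6) = -1.7405
  β = (1 - (-4)·-1.7405 - (2)·0.2273) / (8) = -0.8021
  γ = (12 - (-3)·-1.7405 - (-4)·-0.8021) / (11) = 0.3246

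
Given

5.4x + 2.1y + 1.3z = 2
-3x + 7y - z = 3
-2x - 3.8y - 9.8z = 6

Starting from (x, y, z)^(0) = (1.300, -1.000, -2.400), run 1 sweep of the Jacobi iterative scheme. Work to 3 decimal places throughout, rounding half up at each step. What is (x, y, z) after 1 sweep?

(1.337, 0.643, -0.490)

Iteration 1:
  x = (2 - (2.1)·-1.000 - (1.3)·-2.400) / (5.4) = 1.337
  y = (3 - (-3)·1.300 - (-1)·-2.400) / (7) = 0.643
  z = (6 - (-2)·1.300 - (-3.8)·-1.000) / (-9.8) = -0.490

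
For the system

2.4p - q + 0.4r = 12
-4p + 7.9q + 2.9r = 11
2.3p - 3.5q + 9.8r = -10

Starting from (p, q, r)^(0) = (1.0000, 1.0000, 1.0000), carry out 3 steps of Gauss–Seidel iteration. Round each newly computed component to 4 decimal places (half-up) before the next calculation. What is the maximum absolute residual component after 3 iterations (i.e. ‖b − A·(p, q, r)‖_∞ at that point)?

Iteration 1:
  p = (12 - (-1)·1.0000 - (0.4)·1.0000) / (2.4) = 5.2500
  q = (11 - (-4)·5.2500 - (2.9)·1.0000) / (7.9) = 3.6835
  r = (-10 - (2.3)·5.2500 - (-3.5)·3.6835) / (9.8) = -0.9370
Iteration 2:
  p = (12 - (-1)·3.6835 - (0.4)·-0.9370) / (2.4) = 6.6910
  q = (11 - (-4)·6.6910 - (2.9)·-0.9370) / (7.9) = 5.1242
  r = (-10 - (2.3)·6.6910 - (-3.5)·5.1242) / (9.8) = -0.7607
Iteration 3:
  p = (12 - (-1)·5.1242 - (0.4)·-0.7607) / (2.4) = 7.2619
  q = (11 - (-4)·7.2619 - (2.9)·-0.7607) / (7.9) = 5.3486
  r = (-10 - (2.3)·7.2619 - (-3.5)·5.3486) / (9.8) = -0.8145
Residual b − A·x = (0.2458, 0.1557, -0.0002); ∞-norm = 0.2458

0.2458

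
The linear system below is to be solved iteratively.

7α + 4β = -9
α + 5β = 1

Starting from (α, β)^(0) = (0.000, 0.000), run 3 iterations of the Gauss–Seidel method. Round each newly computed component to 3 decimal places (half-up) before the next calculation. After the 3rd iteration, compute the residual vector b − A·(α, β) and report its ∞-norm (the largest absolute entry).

0.021

Iteration 1:
  α = (-9 - (4)·0.000) / (7) = -1.286
  β = (1 - (1)·-1.286) / (5) = 0.457
Iteration 2:
  α = (-9 - (4)·0.457) / (7) = -1.547
  β = (1 - (1)·-1.547) / (5) = 0.509
Iteration 3:
  α = (-9 - (4)·0.509) / (7) = -1.577
  β = (1 - (1)·-1.577) / (5) = 0.515
Residual b − A·x = (-0.021, 0.002); ∞-norm = 0.021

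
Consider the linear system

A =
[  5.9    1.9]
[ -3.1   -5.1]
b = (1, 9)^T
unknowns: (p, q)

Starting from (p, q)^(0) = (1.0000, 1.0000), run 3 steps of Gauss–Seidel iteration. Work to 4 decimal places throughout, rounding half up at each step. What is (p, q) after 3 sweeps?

Iteration 1:
  p = (1 - (1.9)·1.0000) / (5.9) = -0.1525
  q = (9 - (-3.1)·-0.1525) / (-5.1) = -1.6720
Iteration 2:
  p = (1 - (1.9)·-1.6720) / (5.9) = 0.7079
  q = (9 - (-3.1)·0.7079) / (-5.1) = -2.1950
Iteration 3:
  p = (1 - (1.9)·-2.1950) / (5.9) = 0.8764
  q = (9 - (-3.1)·0.8764) / (-5.1) = -2.2974

(0.8764, -2.2974)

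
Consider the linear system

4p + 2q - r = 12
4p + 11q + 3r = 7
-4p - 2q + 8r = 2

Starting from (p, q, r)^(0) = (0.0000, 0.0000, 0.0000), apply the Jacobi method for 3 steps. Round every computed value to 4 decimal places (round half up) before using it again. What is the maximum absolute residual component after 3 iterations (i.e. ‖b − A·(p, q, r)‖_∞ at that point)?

3.2580

Iteration 1:
  p = (12 - (2)·0.0000 - (-1)·0.0000) / (4) = 3.0000
  q = (7 - (4)·0.0000 - (3)·0.0000) / (11) = 0.6364
  r = (2 - (-4)·0.0000 - (-2)·0.0000) / (8) = 0.2500
Iteration 2:
  p = (12 - (2)·0.6364 - (-1)·0.2500) / (4) = 2.7443
  q = (7 - (4)·3.0000 - (3)·0.2500) / (11) = -0.5227
  r = (2 - (-4)·3.0000 - (-2)·0.6364) / (8) = 1.9091
Iteration 3:
  p = (12 - (2)·-0.5227 - (-1)·1.9091) / (4) = 3.7386
  q = (7 - (4)·2.7443 - (3)·1.9091) / (11) = -0.8822
  r = (2 - (-4)·2.7443 - (-2)·-0.5227) / (8) = 1.4915
Residual b − A·x = (0.3015, -2.7247, 3.2580); ∞-norm = 3.2580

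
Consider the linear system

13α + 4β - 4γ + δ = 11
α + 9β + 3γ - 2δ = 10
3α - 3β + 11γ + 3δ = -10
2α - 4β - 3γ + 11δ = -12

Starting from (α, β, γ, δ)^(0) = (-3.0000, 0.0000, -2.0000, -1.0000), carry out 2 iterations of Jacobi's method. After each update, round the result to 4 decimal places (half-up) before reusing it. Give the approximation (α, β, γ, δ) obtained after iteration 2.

Iteration 1:
  α = (11 - (4)·0.0000 - (-4)·-2.0000 - (1)·-1.0000) / (13) = 0.3077
  β = (10 - (1)·-3.0000 - (3)·-2.0000 - (-2)·-1.0000) / (9) = 1.8889
  γ = (-10 - (3)·-3.0000 - (-3)·0.0000 - (3)·-1.0000) / (11) = 0.1818
  δ = (-12 - (2)·-3.0000 - (-4)·0.0000 - (-3)·-2.0000) / (11) = -1.0909
Iteration 2:
  α = (11 - (4)·1.8889 - (-4)·0.1818 - (1)·-1.0909) / (13) = 0.4048
  β = (10 - (1)·0.3077 - (3)·0.1818 - (-2)·-1.0909) / (9) = 0.7739
  γ = (-10 - (3)·0.3077 - (-3)·1.8889 - (3)·-1.0909) / (11) = -0.1803
  δ = (-12 - (2)·0.3077 - (-4)·1.8889 - (-3)·0.1818) / (11) = -0.4104

(0.4048, 0.7739, -0.1803, -0.4104)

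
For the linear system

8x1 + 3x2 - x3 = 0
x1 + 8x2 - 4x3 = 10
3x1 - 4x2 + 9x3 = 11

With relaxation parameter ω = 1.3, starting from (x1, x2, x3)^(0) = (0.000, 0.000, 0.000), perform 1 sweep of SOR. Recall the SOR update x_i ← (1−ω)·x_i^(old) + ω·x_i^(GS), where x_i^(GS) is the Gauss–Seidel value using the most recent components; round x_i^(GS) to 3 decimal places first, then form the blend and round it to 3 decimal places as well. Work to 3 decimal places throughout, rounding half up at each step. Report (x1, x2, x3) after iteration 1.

(0.000, 1.625, 2.527)

Iteration 1:
  x1: GS value = (0 - (3)·0.000 - (-1)·0.000) / (8) = 0.000;  x1 ← (1−ω)·0.000 + ω·0.000 = 0.000
  x2: GS value = (10 - (1)·0.000 - (-4)·0.000) / (8) = 1.250;  x2 ← (1−ω)·0.000 + ω·1.250 = 1.625
  x3: GS value = (11 - (3)·0.000 - (-4)·1.625) / (9) = 1.944;  x3 ← (1−ω)·0.000 + ω·1.944 = 2.527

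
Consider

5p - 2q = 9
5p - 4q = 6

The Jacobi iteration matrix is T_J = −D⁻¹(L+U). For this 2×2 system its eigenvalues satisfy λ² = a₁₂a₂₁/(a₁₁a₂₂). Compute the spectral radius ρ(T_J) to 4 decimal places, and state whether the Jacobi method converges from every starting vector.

0.7071

a₁₂a₂₁/(a₁₁a₂₂) = (-2)·(5) / ((5)·(-4)) = 0.500000
ρ = √|0.500000| = √0.500000 = 0.7071
ρ < 1, so Jacobi converges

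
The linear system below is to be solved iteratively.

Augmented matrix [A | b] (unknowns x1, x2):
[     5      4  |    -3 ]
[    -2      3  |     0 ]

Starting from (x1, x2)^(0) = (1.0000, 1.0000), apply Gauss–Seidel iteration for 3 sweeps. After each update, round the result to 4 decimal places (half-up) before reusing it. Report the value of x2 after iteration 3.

-0.4521

Iteration 1:
  x1 = (-3 - (4)·1.0000) / (5) = -1.4000
  x2 = (0 - (-2)·-1.4000) / (3) = -0.9333
Iteration 2:
  x1 = (-3 - (4)·-0.9333) / (5) = 0.1466
  x2 = (0 - (-2)·0.1466) / (3) = 0.0977
Iteration 3:
  x1 = (-3 - (4)·0.0977) / (5) = -0.6782
  x2 = (0 - (-2)·-0.6782) / (3) = -0.4521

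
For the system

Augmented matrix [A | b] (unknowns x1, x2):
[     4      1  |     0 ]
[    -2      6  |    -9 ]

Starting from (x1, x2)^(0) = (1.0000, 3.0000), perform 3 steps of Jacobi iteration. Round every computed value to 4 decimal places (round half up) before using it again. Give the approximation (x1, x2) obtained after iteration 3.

(0.4375, -1.4028)

Iteration 1:
  x1 = (0 - (1)·3.0000) / (4) = -0.7500
  x2 = (-9 - (-2)·1.0000) / (6) = -1.1667
Iteration 2:
  x1 = (0 - (1)·-1.1667) / (4) = 0.2917
  x2 = (-9 - (-2)·-0.7500) / (6) = -1.7500
Iteration 3:
  x1 = (0 - (1)·-1.7500) / (4) = 0.4375
  x2 = (-9 - (-2)·0.2917) / (6) = -1.4028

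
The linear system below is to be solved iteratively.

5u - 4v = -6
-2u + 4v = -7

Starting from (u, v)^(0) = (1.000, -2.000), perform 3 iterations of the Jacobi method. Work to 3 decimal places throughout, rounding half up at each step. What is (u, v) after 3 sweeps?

Iteration 1:
  u = (-6 - (-4)·-2.000) / (5) = -2.800
  v = (-7 - (-2)·1.000) / (4) = -1.250
Iteration 2:
  u = (-6 - (-4)·-1.250) / (5) = -2.200
  v = (-7 - (-2)·-2.800) / (4) = -3.150
Iteration 3:
  u = (-6 - (-4)·-3.150) / (5) = -3.720
  v = (-7 - (-2)·-2.200) / (4) = -2.850

(-3.720, -2.850)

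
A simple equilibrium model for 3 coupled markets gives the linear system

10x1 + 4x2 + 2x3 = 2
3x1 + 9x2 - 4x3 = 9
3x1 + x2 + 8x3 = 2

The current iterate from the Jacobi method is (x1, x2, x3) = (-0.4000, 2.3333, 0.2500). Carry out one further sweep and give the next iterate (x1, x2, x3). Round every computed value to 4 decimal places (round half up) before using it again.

(-0.7833, 1.2444, 0.1083)

One sweep:
  x1 = (2 - (4)·2.3333 - (2)·0.2500) / (10) = -0.7833
  x2 = (9 - (3)·-0.4000 - (-4)·0.2500) / (9) = 1.2444
  x3 = (2 - (3)·-0.4000 - (1)·2.3333) / (8) = 0.1083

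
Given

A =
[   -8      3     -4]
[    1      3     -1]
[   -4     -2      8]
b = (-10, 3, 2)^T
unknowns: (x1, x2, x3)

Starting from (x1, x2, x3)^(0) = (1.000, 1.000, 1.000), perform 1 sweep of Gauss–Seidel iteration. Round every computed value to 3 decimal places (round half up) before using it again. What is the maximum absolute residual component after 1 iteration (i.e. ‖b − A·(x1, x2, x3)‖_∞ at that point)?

0.334

Iteration 1:
  x1 = (-10 - (3)·1.000 - (-4)·1.000) / (-8) = 1.125
  x2 = (3 - (1)·1.125 - (-1)·1.000) / (3) = 0.958
  x3 = (2 - (-4)·1.125 - (-2)·0.958) / (8) = 1.052
Residual b − A·x = (0.334, 0.053, 0.000); ∞-norm = 0.334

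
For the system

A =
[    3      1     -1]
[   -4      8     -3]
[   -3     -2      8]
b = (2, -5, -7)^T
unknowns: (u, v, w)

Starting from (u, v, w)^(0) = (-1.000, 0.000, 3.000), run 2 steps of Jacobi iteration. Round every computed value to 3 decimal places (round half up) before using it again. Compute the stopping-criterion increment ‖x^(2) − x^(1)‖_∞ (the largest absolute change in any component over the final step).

Iteration 1:
  u = (2 - (1)·0.000 - (-1)·3.000) / (3) = 1.667
  v = (-5 - (-4)·-1.000 - (-3)·3.000) / (8) = 0.000
  w = (-7 - (-3)·-1.000 - (-2)·0.000) / (8) = -1.250
Iteration 2:
  u = (2 - (1)·0.000 - (-1)·-1.250) / (3) = 0.250
  v = (-5 - (-4)·1.667 - (-3)·-1.250) / (8) = -0.260
  w = (-7 - (-3)·1.667 - (-2)·0.000) / (8) = -0.250
Change: (-1.417, -0.260, 1.000) → max |·| = 1.417

1.417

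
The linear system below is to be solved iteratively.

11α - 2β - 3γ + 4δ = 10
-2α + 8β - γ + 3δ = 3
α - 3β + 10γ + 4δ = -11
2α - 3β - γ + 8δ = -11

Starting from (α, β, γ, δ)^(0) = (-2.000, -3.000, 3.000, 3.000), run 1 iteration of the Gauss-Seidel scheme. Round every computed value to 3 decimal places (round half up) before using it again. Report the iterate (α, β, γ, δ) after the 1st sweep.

Iteration 1:
  α = (10 - (-2)·-3.000 - (-3)·3.000 - (4)·3.000) / (11) = 0.091
  β = (3 - (-2)·0.091 - (-1)·3.000 - (3)·3.000) / (8) = -0.352
  γ = (-11 - (1)·0.091 - (-3)·-0.352 - (4)·3.000) / (10) = -2.415
  δ = (-11 - (2)·0.091 - (-3)·-0.352 - (-1)·-2.415) / (8) = -1.832

(0.091, -0.352, -2.415, -1.832)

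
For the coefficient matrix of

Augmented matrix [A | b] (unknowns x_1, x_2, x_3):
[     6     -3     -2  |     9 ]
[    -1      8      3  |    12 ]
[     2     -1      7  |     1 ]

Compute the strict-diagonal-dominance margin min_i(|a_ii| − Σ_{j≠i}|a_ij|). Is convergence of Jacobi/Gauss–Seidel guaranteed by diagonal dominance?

1

row 1: |6| − (3+2) = 1
row 2: |8| − (1+3) = 4
row 3: |7| − (2+1) = 4
minimum over rows = 1 → strictly diagonally dominant (convergence guaranteed)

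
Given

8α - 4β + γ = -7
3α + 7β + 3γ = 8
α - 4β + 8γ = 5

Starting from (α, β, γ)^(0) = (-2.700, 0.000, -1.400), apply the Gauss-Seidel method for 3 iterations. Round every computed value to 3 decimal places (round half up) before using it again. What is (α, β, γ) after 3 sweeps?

(-0.766, 1.107, 1.274)

Iteration 1:
  α = (-7 - (-4)·0.000 - (1)·-1.400) / (8) = -0.700
  β = (8 - (3)·-0.700 - (3)·-1.400) / (7) = 2.043
  γ = (5 - (1)·-0.700 - (-4)·2.043) / (8) = 1.734
Iteration 2:
  α = (-7 - (-4)·2.043 - (1)·1.734) / (8) = -0.070
  β = (8 - (3)·-0.070 - (3)·1.734) / (7) = 0.430
  γ = (5 - (1)·-0.070 - (-4)·0.430) / (8) = 0.849
Iteration 3:
  α = (-7 - (-4)·0.430 - (1)·0.849) / (8) = -0.766
  β = (8 - (3)·-0.766 - (3)·0.849) / (7) = 1.107
  γ = (5 - (1)·-0.766 - (-4)·1.107) / (8) = 1.274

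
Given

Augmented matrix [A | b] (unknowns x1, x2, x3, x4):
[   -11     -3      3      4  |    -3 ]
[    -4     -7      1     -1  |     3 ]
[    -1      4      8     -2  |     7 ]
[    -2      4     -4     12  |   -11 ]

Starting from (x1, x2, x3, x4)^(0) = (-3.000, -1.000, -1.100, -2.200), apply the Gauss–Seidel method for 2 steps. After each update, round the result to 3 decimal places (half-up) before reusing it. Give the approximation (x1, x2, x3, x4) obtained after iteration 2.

Iteration 1:
  x1 = (-3 - (-3)·-1.000 - (3)·-1.100 - (4)·-2.200) / (-11) = -0.555
  x2 = (3 - (-4)·-0.555 - (1)·-1.100 - (-1)·-2.200) / (-7) = 0.046
  x3 = (7 - (-1)·-0.555 - (4)·0.046 - (-2)·-2.200) / (8) = 0.233
  x4 = (-11 - (-2)·-0.555 - (4)·0.046 - (-4)·0.233) / (12) = -0.947
Iteration 2:
  x1 = (-3 - (-3)·0.046 - (3)·0.233 - (4)·-0.947) / (-11) = -0.021
  x2 = (3 - (-4)·-0.021 - (1)·0.233 - (-1)·-0.947) / (-7) = -0.248
  x3 = (7 - (-1)·-0.021 - (4)·-0.248 - (-2)·-0.947) / (8) = 0.760
  x4 = (-11 - (-2)·-0.021 - (4)·-0.248 - (-4)·0.760) / (12) = -0.584

(-0.021, -0.248, 0.760, -0.584)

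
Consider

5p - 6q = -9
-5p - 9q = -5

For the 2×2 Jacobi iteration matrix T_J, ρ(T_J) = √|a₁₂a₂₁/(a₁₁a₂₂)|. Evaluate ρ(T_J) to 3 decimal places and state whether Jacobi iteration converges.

a₁₂a₂₁/(a₁₁a₂₂) = (-6)·(-5) / ((5)·(-9)) = -0.666667
ρ = √|-0.666667| = √0.666667 = 0.816
ρ < 1, so Jacobi converges

0.816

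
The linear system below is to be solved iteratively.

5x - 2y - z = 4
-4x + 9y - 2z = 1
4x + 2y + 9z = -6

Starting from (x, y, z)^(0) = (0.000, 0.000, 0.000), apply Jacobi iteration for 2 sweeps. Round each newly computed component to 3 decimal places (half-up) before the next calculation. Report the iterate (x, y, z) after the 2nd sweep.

Iteration 1:
  x = (4 - (-2)·0.000 - (-1)·0.000) / (5) = 0.800
  y = (1 - (-4)·0.000 - (-2)·0.000) / (9) = 0.111
  z = (-6 - (4)·0.000 - (2)·0.000) / (9) = -0.667
Iteration 2:
  x = (4 - (-2)·0.111 - (-1)·-0.667) / (5) = 0.711
  y = (1 - (-4)·0.800 - (-2)·-0.667) / (9) = 0.318
  z = (-6 - (4)·0.800 - (2)·0.111) / (9) = -1.047

(0.711, 0.318, -1.047)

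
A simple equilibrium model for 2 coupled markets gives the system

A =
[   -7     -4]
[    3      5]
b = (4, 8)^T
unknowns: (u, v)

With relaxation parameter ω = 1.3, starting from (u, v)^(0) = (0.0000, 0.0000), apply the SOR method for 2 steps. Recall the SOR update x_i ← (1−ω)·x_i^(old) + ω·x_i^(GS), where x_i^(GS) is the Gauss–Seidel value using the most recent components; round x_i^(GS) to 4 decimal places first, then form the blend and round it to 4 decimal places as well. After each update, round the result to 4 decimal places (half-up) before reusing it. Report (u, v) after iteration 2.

Iteration 1:
  u: GS value = (4 - (-4)·0.0000) / (-7) = -0.5714;  u ← (1−ω)·0.0000 + ω·-0.5714 = -0.7428
  v: GS value = (8 - (3)·-0.7428) / (5) = 2.0457;  v ← (1−ω)·0.0000 + ω·2.0457 = 2.6594
Iteration 2:
  u: GS value = (4 - (-4)·2.6594) / (-7) = -2.0911;  u ← (1−ω)·-0.7428 + ω·-2.0911 = -2.4956
  v: GS value = (8 - (3)·-2.4956) / (5) = 3.0974;  v ← (1−ω)·2.6594 + ω·3.0974 = 3.2288

(-2.4956, 3.2288)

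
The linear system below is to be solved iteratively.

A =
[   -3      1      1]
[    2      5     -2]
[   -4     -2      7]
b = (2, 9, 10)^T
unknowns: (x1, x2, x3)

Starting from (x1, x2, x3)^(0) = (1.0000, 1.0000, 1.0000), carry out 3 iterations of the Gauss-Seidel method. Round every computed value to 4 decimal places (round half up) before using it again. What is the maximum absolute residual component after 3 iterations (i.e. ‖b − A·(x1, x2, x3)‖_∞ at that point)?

Iteration 1:
  x1 = (2 - (1)·1.0000 - (1)·1.0000) / (-3) = 0.0000
  x2 = (9 - (2)·0.0000 - (-2)·1.0000) / (5) = 2.2000
  x3 = (10 - (-4)·0.0000 - (-2)·2.2000) / (7) = 2.0571
Iteration 2:
  x1 = (2 - (1)·2.2000 - (1)·2.0571) / (-3) = 0.7524
  x2 = (9 - (2)·0.7524 - (-2)·2.0571) / (5) = 2.3219
  x3 = (10 - (-4)·0.7524 - (-2)·2.3219) / (7) = 2.5219
Iteration 3:
  x1 = (2 - (1)·2.3219 - (1)·2.5219) / (-3) = 0.9479
  x2 = (9 - (2)·0.9479 - (-2)·2.5219) / (5) = 2.4296
  x3 = (10 - (-4)·0.9479 - (-2)·2.4296) / (7) = 2.6644
Residual b − A·x = (-0.2503, 0.2850, 0.0000); ∞-norm = 0.2850

0.2850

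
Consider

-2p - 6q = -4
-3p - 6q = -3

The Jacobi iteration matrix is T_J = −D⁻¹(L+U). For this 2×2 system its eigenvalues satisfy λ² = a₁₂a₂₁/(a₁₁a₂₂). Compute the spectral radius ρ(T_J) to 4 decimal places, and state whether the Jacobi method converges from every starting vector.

a₁₂a₂₁/(a₁₁a₂₂) = (-6)·(-3) / ((-2)·(-6)) = 1.500000
ρ = √|1.500000| = √1.500000 = 1.2247
ρ > 1, so Jacobi diverges

1.2247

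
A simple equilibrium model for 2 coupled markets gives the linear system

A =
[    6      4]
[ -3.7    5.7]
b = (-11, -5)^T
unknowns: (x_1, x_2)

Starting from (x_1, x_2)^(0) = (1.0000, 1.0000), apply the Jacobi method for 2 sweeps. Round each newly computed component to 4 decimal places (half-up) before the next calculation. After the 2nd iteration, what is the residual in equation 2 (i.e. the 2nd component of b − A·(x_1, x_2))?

Iteration 1:
  x_1 = (-11 - (4)·1.0000) / (6) = -2.5000
  x_2 = (-5 - (-3.7)·1.0000) / (5.7) = -0.2281
Iteration 2:
  x_1 = (-11 - (4)·-0.2281) / (6) = -1.6813
  x_2 = (-5 - (-3.7)·-2.5000) / (5.7) = -2.5000
Residual b − A·x = (9.0878, 3.0292)

3.0292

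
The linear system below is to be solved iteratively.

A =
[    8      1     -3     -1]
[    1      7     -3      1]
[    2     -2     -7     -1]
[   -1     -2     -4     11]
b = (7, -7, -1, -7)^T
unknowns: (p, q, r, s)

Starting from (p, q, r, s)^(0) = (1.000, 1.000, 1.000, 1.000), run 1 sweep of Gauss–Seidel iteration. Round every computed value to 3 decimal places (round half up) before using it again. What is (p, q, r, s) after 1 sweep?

Iteration 1:
  p = (7 - (1)·1.000 - (-3)·1.000 - (-1)·1.000) / (8) = 1.250
  q = (-7 - (1)·1.250 - (-3)·1.000 - (1)·1.000) / (7) = -0.893
  r = (-1 - (2)·1.250 - (-2)·-0.893 - (-1)·1.000) / (-7) = 0.612
  s = (-7 - (-1)·1.250 - (-2)·-0.893 - (-4)·0.612) / (11) = -0.463

(1.250, -0.893, 0.612, -0.463)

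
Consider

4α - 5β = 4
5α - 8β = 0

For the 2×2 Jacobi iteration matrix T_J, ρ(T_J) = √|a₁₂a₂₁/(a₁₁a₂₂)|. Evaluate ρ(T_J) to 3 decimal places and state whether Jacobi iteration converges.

a₁₂a₂₁/(a₁₁a₂₂) = (-5)·(5) / ((4)·(-8)) = 0.781250
ρ = √|0.781250| = √0.781250 = 0.884
ρ < 1, so Jacobi converges

0.884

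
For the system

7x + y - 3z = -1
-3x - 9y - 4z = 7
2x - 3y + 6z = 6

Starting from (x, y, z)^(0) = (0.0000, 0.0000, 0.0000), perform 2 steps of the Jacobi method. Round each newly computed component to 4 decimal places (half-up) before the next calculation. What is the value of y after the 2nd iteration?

Iteration 1:
  x = (-1 - (1)·0.0000 - (-3)·0.0000) / (7) = -0.1429
  y = (7 - (-3)·0.0000 - (-4)·0.0000) / (-9) = -0.7778
  z = (6 - (2)·0.0000 - (-3)·0.0000) / (6) = 1.0000
Iteration 2:
  x = (-1 - (1)·-0.7778 - (-3)·1.0000) / (7) = 0.3968
  y = (7 - (-3)·-0.1429 - (-4)·1.0000) / (-9) = -1.1746
  z = (6 - (2)·-0.1429 - (-3)·-0.7778) / (6) = 0.6587

-1.1746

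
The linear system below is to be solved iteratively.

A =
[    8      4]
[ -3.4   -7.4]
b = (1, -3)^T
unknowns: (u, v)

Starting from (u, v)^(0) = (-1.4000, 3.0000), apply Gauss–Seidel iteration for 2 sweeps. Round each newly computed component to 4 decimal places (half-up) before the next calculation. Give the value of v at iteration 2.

Iteration 1:
  u = (1 - (4)·3.0000) / (8) = -1.3750
  v = (-3 - (-3.4)·-1.3750) / (-7.4) = 1.0372
Iteration 2:
  u = (1 - (4)·1.0372) / (8) = -0.3936
  v = (-3 - (-3.4)·-0.3936) / (-7.4) = 0.5862

0.5862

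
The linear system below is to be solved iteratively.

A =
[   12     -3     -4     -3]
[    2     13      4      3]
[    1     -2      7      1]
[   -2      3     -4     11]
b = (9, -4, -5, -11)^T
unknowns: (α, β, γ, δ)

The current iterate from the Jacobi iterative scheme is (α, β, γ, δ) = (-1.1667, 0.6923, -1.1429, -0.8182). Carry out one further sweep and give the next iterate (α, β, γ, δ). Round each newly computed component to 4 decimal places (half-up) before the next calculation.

One sweep:
  α = (9 - (-3)·0.6923 - (-4)·-1.1429 - (-3)·-0.8182) / (12) = 0.3376
  β = (-4 - (2)·-1.1667 - (4)·-1.1429 - (3)·-0.8182) / (13) = 0.4123
  γ = (-5 - (1)·-1.1667 - (-2)·0.6923 - (1)·-0.8182) / (7) = -0.2329
  δ = (-11 - (-2)·-1.1667 - (3)·0.6923 - (-4)·-1.1429) / (11) = -1.8165

(0.3376, 0.4123, -0.2329, -1.8165)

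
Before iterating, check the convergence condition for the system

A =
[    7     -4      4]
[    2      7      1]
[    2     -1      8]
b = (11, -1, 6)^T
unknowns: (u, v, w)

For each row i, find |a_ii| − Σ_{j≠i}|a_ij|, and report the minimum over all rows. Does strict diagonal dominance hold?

-1

row 1: |7| − (4+4) = -1
row 2: |7| − (2+1) = 4
row 3: |8| − (2+1) = 5
minimum over rows = -1 → not strictly diagonally dominant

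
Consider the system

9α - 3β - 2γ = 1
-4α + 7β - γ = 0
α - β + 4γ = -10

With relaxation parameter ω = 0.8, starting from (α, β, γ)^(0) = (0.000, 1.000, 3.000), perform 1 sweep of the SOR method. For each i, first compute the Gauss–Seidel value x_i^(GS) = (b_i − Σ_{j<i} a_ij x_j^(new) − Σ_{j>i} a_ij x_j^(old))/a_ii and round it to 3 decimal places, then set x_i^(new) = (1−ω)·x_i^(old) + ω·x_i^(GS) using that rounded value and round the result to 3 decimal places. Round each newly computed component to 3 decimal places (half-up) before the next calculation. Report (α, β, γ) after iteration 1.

(0.889, 0.950, -1.388)

Iteration 1:
  α: GS value = (1 - (-3)·1.000 - (-2)·3.000) / (9) = 1.111;  α ← (1−ω)·0.000 + ω·1.111 = 0.889
  β: GS value = (0 - (-4)·0.889 - (-1)·3.000) / (7) = 0.937;  β ← (1−ω)·1.000 + ω·0.937 = 0.950
  γ: GS value = (-10 - (1)·0.889 - (-1)·0.950) / (4) = -2.485;  γ ← (1−ω)·3.000 + ω·-2.485 = -1.388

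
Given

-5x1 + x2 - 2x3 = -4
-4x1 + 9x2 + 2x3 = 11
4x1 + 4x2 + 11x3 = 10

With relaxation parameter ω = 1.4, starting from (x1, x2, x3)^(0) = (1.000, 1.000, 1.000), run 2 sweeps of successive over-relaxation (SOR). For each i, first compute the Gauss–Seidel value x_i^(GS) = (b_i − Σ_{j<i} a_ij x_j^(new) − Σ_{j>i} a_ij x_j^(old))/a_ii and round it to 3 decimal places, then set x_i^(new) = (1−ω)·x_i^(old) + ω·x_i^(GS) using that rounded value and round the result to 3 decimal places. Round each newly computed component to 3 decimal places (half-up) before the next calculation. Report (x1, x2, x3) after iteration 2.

(1.301, 2.010, -0.413)

Iteration 1:
  x1: GS value = (-4 - (1)·1.000 - (-2)·1.000) / (-5) = 0.600;  x1 ← (1−ω)·1.000 + ω·0.600 = 0.440
  x2: GS value = (11 - (-4)·0.440 - (2)·1.000) / (9) = 1.196;  x2 ← (1−ω)·1.000 + ω·1.196 = 1.274
  x3: GS value = (10 - (4)·0.440 - (4)·1.274) / (11) = 0.286;  x3 ← (1−ω)·1.000 + ω·0.286 = 0.000
Iteration 2:
  x1: GS value = (-4 - (1)·1.274 - (-2)·0.000) / (-5) = 1.055;  x1 ← (1−ω)·0.440 + ω·1.055 = 1.301
  x2: GS value = (11 - (-4)·1.301 - (2)·0.000) / (9) = 1.800;  x2 ← (1−ω)·1.274 + ω·1.800 = 2.010
  x3: GS value = (10 - (4)·1.301 - (4)·2.010) / (11) = -0.295;  x3 ← (1−ω)·0.000 + ω·-0.295 = -0.413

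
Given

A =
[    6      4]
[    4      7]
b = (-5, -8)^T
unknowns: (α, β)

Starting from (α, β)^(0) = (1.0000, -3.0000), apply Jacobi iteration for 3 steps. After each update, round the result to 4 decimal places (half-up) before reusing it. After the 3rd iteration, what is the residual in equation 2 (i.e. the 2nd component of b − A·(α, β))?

Iteration 1:
  α = (-5 - (4)·-3.0000) / (6) = 1.1667
  β = (-8 - (4)·1.0000) / (7) = -1.7143
Iteration 2:
  α = (-5 - (4)·-1.7143) / (6) = 0.3095
  β = (-8 - (4)·1.1667) / (7) = -1.8095
Iteration 3:
  α = (-5 - (4)·-1.8095) / (6) = 0.3730
  β = (-8 - (4)·0.3095) / (7) = -1.3197
Residual b − A·x = (-1.9592, -0.2541)

-0.2541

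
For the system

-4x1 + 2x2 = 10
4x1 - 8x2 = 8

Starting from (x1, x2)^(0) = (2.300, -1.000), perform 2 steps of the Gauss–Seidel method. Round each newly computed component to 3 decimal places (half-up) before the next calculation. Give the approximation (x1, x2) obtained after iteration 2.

Iteration 1:
  x1 = (10 - (2)·-1.000) / (-4) = -3.000
  x2 = (8 - (4)·-3.000) / (-8) = -2.500
Iteration 2:
  x1 = (10 - (2)·-2.500) / (-4) = -3.750
  x2 = (8 - (4)·-3.750) / (-8) = -2.875

(-3.750, -2.875)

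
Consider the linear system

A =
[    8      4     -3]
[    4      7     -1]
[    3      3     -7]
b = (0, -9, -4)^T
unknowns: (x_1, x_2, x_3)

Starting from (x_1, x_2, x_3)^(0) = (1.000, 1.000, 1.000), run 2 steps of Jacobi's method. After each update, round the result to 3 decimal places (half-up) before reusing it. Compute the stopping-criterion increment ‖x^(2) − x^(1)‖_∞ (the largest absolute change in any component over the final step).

1.646

Iteration 1:
  x_1 = (0 - (4)·1.000 - (-3)·1.000) / (8) = -0.125
  x_2 = (-9 - (4)·1.000 - (-1)·1.000) / (7) = -1.714
  x_3 = (-4 - (3)·1.000 - (3)·1.000) / (-7) = 1.429
Iteration 2:
  x_1 = (0 - (4)·-1.714 - (-3)·1.429) / (8) = 1.393
  x_2 = (-9 - (4)·-0.125 - (-1)·1.429) / (7) = -1.010
  x_3 = (-4 - (3)·-0.125 - (3)·-1.714) / (-7) = -0.217
Change: (1.518, 0.704, -1.646) → max |·| = 1.646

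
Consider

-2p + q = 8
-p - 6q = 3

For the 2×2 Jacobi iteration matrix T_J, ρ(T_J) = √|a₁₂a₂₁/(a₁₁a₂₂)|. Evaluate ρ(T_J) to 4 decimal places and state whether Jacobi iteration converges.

0.2887

a₁₂a₂₁/(a₁₁a₂₂) = (1)·(-1) / ((-2)·(-6)) = -0.083333
ρ = √|-0.083333| = √0.083333 = 0.2887
ρ < 1, so Jacobi converges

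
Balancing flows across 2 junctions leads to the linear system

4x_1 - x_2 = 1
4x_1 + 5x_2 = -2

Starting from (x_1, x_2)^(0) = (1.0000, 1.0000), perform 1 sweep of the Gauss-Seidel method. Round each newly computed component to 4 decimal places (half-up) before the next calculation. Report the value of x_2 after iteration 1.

Iteration 1:
  x_1 = (1 - (-1)·1.0000) / (4) = 0.5000
  x_2 = (-2 - (4)·0.5000) / (5) = -0.8000

-0.8000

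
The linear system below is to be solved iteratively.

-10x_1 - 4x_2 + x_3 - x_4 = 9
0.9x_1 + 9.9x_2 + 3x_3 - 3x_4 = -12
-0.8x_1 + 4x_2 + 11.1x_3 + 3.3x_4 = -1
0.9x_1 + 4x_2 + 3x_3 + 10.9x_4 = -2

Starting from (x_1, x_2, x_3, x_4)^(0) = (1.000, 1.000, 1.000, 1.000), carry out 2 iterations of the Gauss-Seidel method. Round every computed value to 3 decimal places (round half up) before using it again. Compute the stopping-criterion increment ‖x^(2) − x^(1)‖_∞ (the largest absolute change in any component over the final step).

Iteration 1:
  x_1 = (9 - (-4)·1.000 - (1)·1.000 - (-1)·1.000) / (-10) = -1.300
  x_2 = (-12 - (0.9)·-1.300 - (3)·1.000 - (-3)·1.000) / (9.9) = -1.094
  x_3 = (-1 - (-0.8)·-1.300 - (4)·-1.094 - (3.3)·1.000) / (11.1) = -0.087
  x_4 = (-2 - (0.9)·-1.300 - (4)·-1.094 - (3)·-0.087) / (10.9) = 0.349
Iteration 2:
  x_1 = (9 - (-4)·-1.094 - (1)·-0.087 - (-1)·0.349) / (-10) = -0.506
  x_2 = (-12 - (0.9)·-0.506 - (3)·-0.087 - (-3)·0.349) / (9.9) = -1.034
  x_3 = (-1 - (-0.8)·-0.506 - (4)·-1.034 - (3.3)·0.349) / (11.1) = 0.142
  x_4 = (-2 - (0.9)·-0.506 - (4)·-1.034 - (3)·0.142) / (10.9) = 0.199
Change: (0.794, 0.060, 0.229, -0.150) → max |·| = 0.794

0.794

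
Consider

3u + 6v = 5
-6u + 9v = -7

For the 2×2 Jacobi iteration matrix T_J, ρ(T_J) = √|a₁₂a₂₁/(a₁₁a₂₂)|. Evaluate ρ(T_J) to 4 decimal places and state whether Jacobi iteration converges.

1.1547

a₁₂a₂₁/(a₁₁a₂₂) = (6)·(-6) / ((3)·(9)) = -1.333333
ρ = √|-1.333333| = √1.333333 = 1.1547
ρ > 1, so Jacobi diverges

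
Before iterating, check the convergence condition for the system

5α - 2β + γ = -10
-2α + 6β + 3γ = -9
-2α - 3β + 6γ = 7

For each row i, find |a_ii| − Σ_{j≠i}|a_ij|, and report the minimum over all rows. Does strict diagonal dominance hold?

row 1: |5| − (2+1) = 2
row 2: |6| − (2+3) = 1
row 3: |6| − (2+3) = 1
minimum over rows = 1 → strictly diagonally dominant (convergence guaranteed)

1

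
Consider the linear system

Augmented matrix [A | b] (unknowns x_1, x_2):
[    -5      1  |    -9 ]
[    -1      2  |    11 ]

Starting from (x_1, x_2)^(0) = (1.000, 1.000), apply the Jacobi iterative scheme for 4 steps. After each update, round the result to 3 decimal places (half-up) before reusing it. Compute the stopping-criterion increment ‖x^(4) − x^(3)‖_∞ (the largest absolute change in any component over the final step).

Iteration 1:
  x_1 = (-9 - (1)·1.000) / (-5) = 2.000
  x_2 = (11 - (-1)·1.000) / (2) = 6.000
Iteration 2:
  x_1 = (-9 - (1)·6.000) / (-5) = 3.000
  x_2 = (11 - (-1)·2.000) / (2) = 6.500
Iteration 3:
  x_1 = (-9 - (1)·6.500) / (-5) = 3.100
  x_2 = (11 - (-1)·3.000) / (2) = 7.000
Iteration 4:
  x_1 = (-9 - (1)·7.000) / (-5) = 3.200
  x_2 = (11 - (-1)·3.100) / (2) = 7.050
Change: (0.100, 0.050) → max |·| = 0.100

0.100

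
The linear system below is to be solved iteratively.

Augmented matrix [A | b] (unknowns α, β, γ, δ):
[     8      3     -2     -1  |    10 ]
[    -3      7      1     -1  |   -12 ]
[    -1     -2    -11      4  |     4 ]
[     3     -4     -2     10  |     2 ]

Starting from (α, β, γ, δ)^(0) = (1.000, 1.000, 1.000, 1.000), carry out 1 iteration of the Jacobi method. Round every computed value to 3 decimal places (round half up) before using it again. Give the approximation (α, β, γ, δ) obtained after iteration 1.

Iteration 1:
  α = (10 - (3)·1.000 - (-2)·1.000 - (-1)·1.000) / (8) = 1.250
  β = (-12 - (-3)·1.000 - (1)·1.000 - (-1)·1.000) / (7) = -1.286
  γ = (4 - (-1)·1.000 - (-2)·1.000 - (4)·1.000) / (-11) = -0.273
  δ = (2 - (3)·1.000 - (-4)·1.000 - (-2)·1.000) / (10) = 0.500

(1.250, -1.286, -0.273, 0.500)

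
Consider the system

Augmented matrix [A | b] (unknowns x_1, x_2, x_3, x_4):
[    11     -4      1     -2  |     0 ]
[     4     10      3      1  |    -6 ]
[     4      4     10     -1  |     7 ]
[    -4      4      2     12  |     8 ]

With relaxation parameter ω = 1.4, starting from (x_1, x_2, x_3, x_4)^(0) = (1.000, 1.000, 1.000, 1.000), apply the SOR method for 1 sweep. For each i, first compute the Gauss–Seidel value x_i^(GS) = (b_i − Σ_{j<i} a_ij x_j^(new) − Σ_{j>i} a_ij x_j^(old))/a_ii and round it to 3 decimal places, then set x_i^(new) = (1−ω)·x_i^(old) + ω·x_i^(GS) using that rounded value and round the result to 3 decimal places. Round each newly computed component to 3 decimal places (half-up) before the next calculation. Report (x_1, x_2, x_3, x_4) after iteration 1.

(0.237, -1.933, 1.669, 1.157)

Iteration 1:
  x_1: GS value = (0 - (-4)·1.000 - (1)·1.000 - (-2)·1.000) / (11) = 0.455;  x_1 ← (1−ω)·1.000 + ω·0.455 = 0.237
  x_2: GS value = (-6 - (4)·0.237 - (3)·1.000 - (1)·1.000) / (10) = -1.095;  x_2 ← (1−ω)·1.000 + ω·-1.095 = -1.933
  x_3: GS value = (7 - (4)·0.237 - (4)·-1.933 - (-1)·1.000) / (10) = 1.478;  x_3 ← (1−ω)·1.000 + ω·1.478 = 1.669
  x_4: GS value = (8 - (-4)·0.237 - (4)·-1.933 - (2)·1.669) / (12) = 1.112;  x_4 ← (1−ω)·1.000 + ω·1.112 = 1.157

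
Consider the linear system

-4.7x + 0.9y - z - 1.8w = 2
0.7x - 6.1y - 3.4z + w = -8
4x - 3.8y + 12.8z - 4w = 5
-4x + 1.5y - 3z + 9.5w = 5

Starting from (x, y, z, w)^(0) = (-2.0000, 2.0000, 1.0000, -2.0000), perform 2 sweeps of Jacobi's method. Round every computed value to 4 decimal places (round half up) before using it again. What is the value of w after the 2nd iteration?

Iteration 1:
  x = (2 - (0.9)·2.0000 - (-1)·1.0000 - (-1.8)·-2.0000) / (-4.7) = 0.5106
  y = (-8 - (0.7)·-2.0000 - (-3.4)·1.0000 - (1)·-2.0000) / (-6.1) = 0.1967
  z = (5 - (4)·-2.0000 - (-3.8)·2.0000 - (-4)·-2.0000) / (12.8) = 0.9844
  w = (5 - (-4)·-2.0000 - (1.5)·2.0000 - (-3)·1.0000) / (9.5) = -0.3158
Iteration 2:
  x = (2 - (0.9)·0.1967 - (-1)·0.9844 - (-1.8)·-0.3158) / (-4.7) = -0.4764
  y = (-8 - (0.7)·0.5106 - (-3.4)·0.9844 - (1)·-0.3158) / (-6.1) = 0.7696
  z = (5 - (4)·0.5106 - (-3.8)·0.1967 - (-4)·-0.3158) / (12.8) = 0.1908
  w = (5 - (-4)·0.5106 - (1.5)·0.1967 - (-3)·0.9844) / (9.5) = 1.0211

1.0211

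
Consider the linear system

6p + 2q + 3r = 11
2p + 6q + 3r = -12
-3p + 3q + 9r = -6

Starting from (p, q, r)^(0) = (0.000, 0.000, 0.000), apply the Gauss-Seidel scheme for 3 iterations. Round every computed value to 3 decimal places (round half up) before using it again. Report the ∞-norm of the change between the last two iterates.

Iteration 1:
  p = (11 - (2)·0.000 - (3)·0.000) / (6) = 1.833
  q = (-12 - (2)·1.833 - (3)·0.000) / (6) = -2.611
  r = (-6 - (-3)·1.833 - (3)·-2.611) / (9) = 0.815
Iteration 2:
  p = (11 - (2)·-2.611 - (3)·0.815) / (6) = 2.296
  q = (-12 - (2)·2.296 - (3)·0.815) / (6) = -3.173
  r = (-6 - (-3)·2.296 - (3)·-3.173) / (9) = 1.156
Iteration 3:
  p = (11 - (2)·-3.173 - (3)·1.156) / (6) = 2.313
  q = (-12 - (2)·2.313 - (3)·1.156) / (6) = -3.349
  r = (-6 - (-3)·2.313 - (3)·-3.349) / (9) = 1.221
Change: (0.017, -0.176, 0.065) → max |·| = 0.176

0.176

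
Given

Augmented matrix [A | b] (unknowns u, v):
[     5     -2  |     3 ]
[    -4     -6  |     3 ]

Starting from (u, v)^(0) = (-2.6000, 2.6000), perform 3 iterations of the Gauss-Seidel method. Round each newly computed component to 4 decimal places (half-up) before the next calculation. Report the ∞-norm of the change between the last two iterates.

Iteration 1:
  u = (3 - (-2)·2.6000) / (5) = 1.6400
  v = (3 - (-4)·1.6400) / (-6) = -1.5933
Iteration 2:
  u = (3 - (-2)·-1.5933) / (5) = -0.0373
  v = (3 - (-4)·-0.0373) / (-6) = -0.4751
Iteration 3:
  u = (3 - (-2)·-0.4751) / (5) = 0.4100
  v = (3 - (-4)·0.4100) / (-6) = -0.7733
Change: (0.4473, -0.2982) → max |·| = 0.4473

0.4473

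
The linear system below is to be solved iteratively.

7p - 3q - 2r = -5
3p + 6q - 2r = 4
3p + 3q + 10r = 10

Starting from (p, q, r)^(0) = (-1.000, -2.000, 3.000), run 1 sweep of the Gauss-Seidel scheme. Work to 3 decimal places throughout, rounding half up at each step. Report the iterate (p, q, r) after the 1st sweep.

(-0.714, 2.024, 0.607)

Iteration 1:
  p = (-5 - (-3)·-2.000 - (-2)·3.000) / (7) = -0.714
  q = (4 - (3)·-0.714 - (-2)·3.000) / (6) = 2.024
  r = (10 - (3)·-0.714 - (3)·2.024) / (10) = 0.607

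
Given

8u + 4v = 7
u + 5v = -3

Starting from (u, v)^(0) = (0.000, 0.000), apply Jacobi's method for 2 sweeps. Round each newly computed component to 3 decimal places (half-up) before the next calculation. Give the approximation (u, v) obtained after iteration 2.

Iteration 1:
  u = (7 - (4)·0.000) / (8) = 0.875
  v = (-3 - (1)·0.000) / (5) = -0.600
Iteration 2:
  u = (7 - (4)·-0.600) / (8) = 1.175
  v = (-3 - (1)·0.875) / (5) = -0.775

(1.175, -0.775)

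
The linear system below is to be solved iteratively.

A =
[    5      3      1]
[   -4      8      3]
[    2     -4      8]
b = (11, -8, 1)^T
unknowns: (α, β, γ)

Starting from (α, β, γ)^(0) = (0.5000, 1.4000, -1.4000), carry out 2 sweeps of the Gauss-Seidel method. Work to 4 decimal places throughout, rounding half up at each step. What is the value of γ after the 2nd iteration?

Iteration 1:
  α = (11 - (3)·1.4000 - (1)·-1.4000) / (5) = 1.6400
  β = (-8 - (-4)·1.6400 - (3)·-1.4000) / (8) = 0.3450
  γ = (1 - (2)·1.6400 - (-4)·0.3450) / (8) = -0.1125
Iteration 2:
  α = (11 - (3)·0.3450 - (1)·-0.1125) / (5) = 2.0155
  β = (-8 - (-4)·2.0155 - (3)·-0.1125) / (8) = 0.0499
  γ = (1 - (2)·2.0155 - (-4)·0.0499) / (8) = -0.3539

-0.3539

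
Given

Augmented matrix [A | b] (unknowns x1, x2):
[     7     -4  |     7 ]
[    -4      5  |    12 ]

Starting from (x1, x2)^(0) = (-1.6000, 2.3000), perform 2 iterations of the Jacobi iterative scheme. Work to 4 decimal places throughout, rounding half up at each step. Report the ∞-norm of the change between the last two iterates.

3.1314

Iteration 1:
  x1 = (7 - (-4)·2.3000) / (7) = 2.3143
  x2 = (12 - (-4)·-1.6000) / (5) = 1.1200
Iteration 2:
  x1 = (7 - (-4)·1.1200) / (7) = 1.6400
  x2 = (12 - (-4)·2.3143) / (5) = 4.2514
Change: (-0.6743, 3.1314) → max |·| = 3.1314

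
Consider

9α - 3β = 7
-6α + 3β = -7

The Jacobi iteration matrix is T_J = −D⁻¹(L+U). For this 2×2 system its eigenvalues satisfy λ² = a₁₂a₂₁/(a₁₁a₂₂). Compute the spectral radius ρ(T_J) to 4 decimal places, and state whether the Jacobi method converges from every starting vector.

a₁₂a₂₁/(a₁₁a₂₂) = (-3)·(-6) / ((9)·(3)) = 0.666667
ρ = √|0.666667| = √0.666667 = 0.8165
ρ < 1, so Jacobi converges

0.8165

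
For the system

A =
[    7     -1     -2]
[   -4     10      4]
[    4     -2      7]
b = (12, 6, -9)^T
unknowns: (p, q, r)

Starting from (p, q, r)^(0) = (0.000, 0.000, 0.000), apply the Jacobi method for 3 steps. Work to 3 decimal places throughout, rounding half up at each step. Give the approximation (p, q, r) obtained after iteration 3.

(1.373, 2.011, -1.590)

Iteration 1:
  p = (12 - (-1)·0.000 - (-2)·0.000) / (7) = 1.714
  q = (6 - (-4)·0.000 - (4)·0.000) / (10) = 0.600
  r = (-9 - (4)·0.000 - (-2)·0.000) / (7) = -1.286
Iteration 2:
  p = (12 - (-1)·0.600 - (-2)·-1.286) / (7) = 1.433
  q = (6 - (-4)·1.714 - (4)·-1.286) / (10) = 1.800
  r = (-9 - (4)·1.714 - (-2)·0.600) / (7) = -2.094
Iteration 3:
  p = (12 - (-1)·1.800 - (-2)·-2.094) / (7) = 1.373
  q = (6 - (-4)·1.433 - (4)·-2.094) / (10) = 2.011
  r = (-9 - (4)·1.433 - (-2)·1.800) / (7) = -1.590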